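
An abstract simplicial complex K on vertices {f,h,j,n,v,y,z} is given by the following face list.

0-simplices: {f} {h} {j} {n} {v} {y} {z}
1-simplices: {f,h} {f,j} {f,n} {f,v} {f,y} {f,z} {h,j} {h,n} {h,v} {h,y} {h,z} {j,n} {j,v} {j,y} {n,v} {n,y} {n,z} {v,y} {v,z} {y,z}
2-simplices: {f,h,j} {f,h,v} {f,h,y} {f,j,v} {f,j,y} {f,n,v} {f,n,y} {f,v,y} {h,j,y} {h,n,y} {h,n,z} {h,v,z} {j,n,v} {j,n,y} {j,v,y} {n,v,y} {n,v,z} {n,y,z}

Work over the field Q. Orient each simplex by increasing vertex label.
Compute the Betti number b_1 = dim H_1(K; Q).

b_1=1

n_0=7 n_1=20 n_2=18  [Q]
∂1: piv[fh,fj,fn,fv,fy,fz] rk=6  ker:hj,hn,hv,hy,hz,jn,jv,jy,nv,ny,nz,vy,vz,yz
∂2: piv[fhj,fhv,fhy,fjv,fjy,fnv,fny,fvy,hny,hnz,hvz,jnv,nyz] rk=13  ker:hjy,jny,jvy,nvy,nvz
b_1=(20−6)−13=1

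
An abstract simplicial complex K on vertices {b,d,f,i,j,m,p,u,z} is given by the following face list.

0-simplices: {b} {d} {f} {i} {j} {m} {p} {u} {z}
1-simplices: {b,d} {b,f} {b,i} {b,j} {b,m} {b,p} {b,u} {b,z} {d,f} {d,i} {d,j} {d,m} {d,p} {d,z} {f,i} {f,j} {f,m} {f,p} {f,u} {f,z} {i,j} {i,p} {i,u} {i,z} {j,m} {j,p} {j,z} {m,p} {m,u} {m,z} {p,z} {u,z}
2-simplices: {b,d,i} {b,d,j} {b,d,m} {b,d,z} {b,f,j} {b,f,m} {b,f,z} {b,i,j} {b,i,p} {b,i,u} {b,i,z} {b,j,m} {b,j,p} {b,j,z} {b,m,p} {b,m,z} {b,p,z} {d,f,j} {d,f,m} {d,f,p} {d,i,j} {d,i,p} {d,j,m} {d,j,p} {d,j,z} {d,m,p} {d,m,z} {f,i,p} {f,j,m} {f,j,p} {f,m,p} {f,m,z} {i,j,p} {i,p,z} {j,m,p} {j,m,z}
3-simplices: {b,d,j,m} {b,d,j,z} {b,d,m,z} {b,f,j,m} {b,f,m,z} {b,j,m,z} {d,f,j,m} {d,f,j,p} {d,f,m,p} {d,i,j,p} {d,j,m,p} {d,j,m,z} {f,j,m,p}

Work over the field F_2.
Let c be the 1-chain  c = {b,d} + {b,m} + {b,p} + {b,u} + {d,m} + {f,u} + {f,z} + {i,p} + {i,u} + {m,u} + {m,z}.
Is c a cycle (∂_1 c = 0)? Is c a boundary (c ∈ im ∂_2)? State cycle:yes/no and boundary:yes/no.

n_0=9 n_1=32 n_2=36 n_3=13  [Z2]
∂1: piv[bd,bf,bi,bj,bm,bp,bu,bz] rk=8  ker:df,di,dj,dm,dp,dz,fi,fj,fm,fp,fu,fz,ij,ip,iu,iz,jm,jp,jz,mp,mu,mz,pz,uz
∂2: piv[bdi,bdj,bdm,bdz,bfj,bfm,bfz,bij,bip,biu,biz,bjm,bjp,bjz,bmp,bmz,bpz,dfj,dfp,dip,fip] rk=21  ker:dfm,dij,djm,djp,djz,dmp,dmz,fjm,fjp,fmp,fmz,ijp,ipz,jmp,jmz
∂3: piv[bdjm,bdjz,bdmz,bfjm,bfmz,bjmz,dfjm,dfjp,dfmp,dijp,djmp] rk=11  ker:djmz,fjmp
∂1c = 0
c vs im∂2: residual ≠ 0 ⇒ not boundary

cycle:yes boundary:no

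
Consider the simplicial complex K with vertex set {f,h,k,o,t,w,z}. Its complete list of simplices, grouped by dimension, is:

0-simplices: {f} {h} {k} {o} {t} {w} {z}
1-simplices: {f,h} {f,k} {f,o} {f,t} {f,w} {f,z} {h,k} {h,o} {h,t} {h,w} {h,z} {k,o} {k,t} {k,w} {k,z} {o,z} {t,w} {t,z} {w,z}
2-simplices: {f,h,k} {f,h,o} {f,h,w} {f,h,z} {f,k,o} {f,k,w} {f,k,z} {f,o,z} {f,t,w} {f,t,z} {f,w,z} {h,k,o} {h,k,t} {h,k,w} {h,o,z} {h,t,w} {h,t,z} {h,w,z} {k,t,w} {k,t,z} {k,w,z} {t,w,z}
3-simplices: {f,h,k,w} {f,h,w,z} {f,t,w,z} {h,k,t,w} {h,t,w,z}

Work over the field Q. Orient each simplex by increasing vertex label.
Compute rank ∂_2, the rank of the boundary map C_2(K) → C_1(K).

rank∂_2=13

n_0=7 n_1=19 n_2=22 n_3=5  [Q]
∂1: piv[fh,fk,fo,ft,fw,fz] rk=6  ker:hk,ho,ht,hw,hz,ko,kt,kw,kz,oz,tw,tz,wz
∂2: piv[fhk,fho,fhw,fhz,fko,fkw,fkz,foz,ftw,ftz,fwz,hkt,htw] rk=13  ker:hko,hkw,hoz,htz,hwz,ktw,ktz,kwz,twz
∂3: piv[fhkw,fhwz,ftwz,hktw,htwz] rk=5
rk∂_2=13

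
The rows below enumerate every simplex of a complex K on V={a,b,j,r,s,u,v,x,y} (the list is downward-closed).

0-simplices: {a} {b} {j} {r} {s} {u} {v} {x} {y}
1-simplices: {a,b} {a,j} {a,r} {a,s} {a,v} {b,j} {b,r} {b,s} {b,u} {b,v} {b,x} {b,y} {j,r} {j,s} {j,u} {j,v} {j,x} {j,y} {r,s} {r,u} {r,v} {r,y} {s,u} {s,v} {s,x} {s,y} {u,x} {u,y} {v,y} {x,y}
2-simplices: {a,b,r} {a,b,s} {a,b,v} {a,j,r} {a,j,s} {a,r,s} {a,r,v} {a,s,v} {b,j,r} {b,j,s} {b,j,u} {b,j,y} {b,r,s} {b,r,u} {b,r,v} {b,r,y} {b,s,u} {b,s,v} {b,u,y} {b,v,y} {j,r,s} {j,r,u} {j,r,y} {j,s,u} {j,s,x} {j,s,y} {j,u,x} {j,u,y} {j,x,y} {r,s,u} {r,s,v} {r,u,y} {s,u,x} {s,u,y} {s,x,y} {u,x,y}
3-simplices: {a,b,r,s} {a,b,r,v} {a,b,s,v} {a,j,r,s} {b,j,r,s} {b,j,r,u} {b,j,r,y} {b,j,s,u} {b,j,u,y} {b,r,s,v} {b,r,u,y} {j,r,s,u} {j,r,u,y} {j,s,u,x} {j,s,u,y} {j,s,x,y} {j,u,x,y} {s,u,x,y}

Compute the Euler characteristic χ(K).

χ(K)=-3

n_0=9 n_1=30 n_2=36 n_3=18
χ=+9−30+36−18=-3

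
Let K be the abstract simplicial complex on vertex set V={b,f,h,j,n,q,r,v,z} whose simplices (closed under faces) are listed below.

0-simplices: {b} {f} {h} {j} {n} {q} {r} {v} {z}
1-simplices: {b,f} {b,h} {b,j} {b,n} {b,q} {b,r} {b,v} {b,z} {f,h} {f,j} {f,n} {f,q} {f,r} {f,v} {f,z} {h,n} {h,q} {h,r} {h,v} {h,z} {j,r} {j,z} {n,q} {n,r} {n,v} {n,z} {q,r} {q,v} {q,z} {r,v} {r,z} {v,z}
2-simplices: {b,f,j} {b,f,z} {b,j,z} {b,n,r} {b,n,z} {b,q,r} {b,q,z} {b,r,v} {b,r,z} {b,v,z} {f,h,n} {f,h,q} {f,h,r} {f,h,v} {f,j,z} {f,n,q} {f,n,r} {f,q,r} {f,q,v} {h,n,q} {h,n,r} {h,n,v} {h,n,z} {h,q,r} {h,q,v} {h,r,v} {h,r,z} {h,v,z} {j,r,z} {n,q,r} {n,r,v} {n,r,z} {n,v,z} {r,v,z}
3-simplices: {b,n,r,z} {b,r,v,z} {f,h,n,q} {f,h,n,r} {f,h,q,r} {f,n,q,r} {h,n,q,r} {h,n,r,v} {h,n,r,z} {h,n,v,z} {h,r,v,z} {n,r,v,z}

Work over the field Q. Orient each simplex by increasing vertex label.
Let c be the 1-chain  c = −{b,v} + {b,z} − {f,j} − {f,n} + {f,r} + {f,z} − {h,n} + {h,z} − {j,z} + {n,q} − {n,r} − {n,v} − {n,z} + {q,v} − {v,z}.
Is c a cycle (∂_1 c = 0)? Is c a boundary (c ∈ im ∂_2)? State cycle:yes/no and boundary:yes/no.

n_0=9 n_1=32 n_2=34 n_3=12  [Q]
∂1: piv[bf,bh,bj,bn,bq,br,bv,bz] rk=8  ker:fh,fj,fn,fq,fr,fv,fz,hn,hq,hr,hv,hz,jr,jz,nq,nr,nv,nz,qr,qv,qz,rv,rz,vz
∂2: piv[bfj,bfz,bjz,bnr,bnz,bqr,bqz,brv,brz,bvz,fhn,fhq,fhr,fhv,fnq,fnr,fqr,fqv,hnv,hnz,hrv,jrz] rk=22  ker:fjz,hnq,hnr,hqr,hqv,hrz,hvz,nqr,nrv,nrz,nvz,rvz
∂3: piv[bnrz,brvz,fhnq,fhnr,fhqr,fnqr,hnrv,hnrz,hnvz,hrvz] rk=10  ker:hnqr,nrvz
∂1c = 0
c vs im∂2: reduces to 0 ⇒ boundary

cycle:yes boundary:yes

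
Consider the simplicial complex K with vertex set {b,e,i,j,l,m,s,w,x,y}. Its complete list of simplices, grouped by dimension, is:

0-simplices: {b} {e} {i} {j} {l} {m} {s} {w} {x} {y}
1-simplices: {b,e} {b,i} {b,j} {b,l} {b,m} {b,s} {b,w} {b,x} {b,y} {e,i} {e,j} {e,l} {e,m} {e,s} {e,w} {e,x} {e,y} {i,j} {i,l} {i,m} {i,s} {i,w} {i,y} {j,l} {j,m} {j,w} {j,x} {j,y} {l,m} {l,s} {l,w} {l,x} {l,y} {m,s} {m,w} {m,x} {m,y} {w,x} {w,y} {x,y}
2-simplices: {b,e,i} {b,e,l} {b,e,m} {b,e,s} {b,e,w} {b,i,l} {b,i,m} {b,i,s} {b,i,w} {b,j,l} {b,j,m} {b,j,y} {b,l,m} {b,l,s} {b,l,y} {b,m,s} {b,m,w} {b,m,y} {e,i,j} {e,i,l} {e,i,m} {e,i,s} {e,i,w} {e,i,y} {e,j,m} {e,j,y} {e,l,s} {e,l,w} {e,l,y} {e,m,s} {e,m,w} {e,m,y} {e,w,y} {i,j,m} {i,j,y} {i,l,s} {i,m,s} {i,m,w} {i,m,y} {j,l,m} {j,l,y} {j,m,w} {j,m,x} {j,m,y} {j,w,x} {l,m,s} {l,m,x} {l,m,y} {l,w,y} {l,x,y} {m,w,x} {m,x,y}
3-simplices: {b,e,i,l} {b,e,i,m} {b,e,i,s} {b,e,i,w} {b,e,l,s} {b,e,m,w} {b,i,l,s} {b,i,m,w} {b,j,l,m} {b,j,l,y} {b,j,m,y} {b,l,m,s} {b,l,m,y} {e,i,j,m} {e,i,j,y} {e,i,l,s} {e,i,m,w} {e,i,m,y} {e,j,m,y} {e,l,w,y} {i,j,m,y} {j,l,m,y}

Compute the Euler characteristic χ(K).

n_0=10 n_1=40 n_2=52 n_3=22
χ=+10−40+52−22=0

χ(K)=0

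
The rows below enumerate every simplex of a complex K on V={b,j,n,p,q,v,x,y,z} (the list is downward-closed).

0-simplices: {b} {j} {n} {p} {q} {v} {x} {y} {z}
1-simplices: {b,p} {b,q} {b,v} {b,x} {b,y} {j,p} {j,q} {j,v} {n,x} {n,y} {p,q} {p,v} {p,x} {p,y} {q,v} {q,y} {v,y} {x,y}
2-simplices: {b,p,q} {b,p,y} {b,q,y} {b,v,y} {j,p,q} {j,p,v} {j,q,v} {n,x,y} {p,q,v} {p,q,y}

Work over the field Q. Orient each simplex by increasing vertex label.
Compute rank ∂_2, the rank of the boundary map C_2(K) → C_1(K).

rank∂_2=8

n_0=9 n_1=18 n_2=10  [Q]
∂1: piv[bp,bq,bv,bx,by,jp,nx] rk=7  ker:jq,jv,ny,pq,pv,px,py,qv,qy,vy,xy
∂2: piv[bpq,bpy,bqy,bvy,jpq,jpv,jqv,nxy] rk=8  ker:pqv,pqy
rk∂_2=8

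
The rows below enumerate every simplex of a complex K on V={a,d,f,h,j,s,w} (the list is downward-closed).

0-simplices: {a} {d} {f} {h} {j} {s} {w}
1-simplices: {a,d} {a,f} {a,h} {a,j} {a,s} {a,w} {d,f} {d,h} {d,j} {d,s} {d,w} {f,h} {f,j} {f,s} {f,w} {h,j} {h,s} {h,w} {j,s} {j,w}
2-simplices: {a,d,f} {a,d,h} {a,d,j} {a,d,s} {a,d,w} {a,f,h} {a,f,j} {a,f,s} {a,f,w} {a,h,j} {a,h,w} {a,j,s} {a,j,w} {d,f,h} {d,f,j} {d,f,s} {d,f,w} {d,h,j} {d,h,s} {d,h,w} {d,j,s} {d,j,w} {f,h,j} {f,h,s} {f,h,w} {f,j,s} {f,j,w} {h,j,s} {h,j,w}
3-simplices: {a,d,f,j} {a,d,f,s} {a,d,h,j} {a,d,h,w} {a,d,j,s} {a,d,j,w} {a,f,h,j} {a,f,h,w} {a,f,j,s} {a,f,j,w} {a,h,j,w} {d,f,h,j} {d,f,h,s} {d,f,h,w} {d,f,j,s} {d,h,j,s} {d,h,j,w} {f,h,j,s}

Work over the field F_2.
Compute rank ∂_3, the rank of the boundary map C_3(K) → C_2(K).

n_0=7 n_1=20 n_2=29 n_3=18  [Z2]
∂1: piv[ad,af,ah,aj,as,aw] rk=6  ker:df,dh,dj,ds,dw,fh,fj,fs,fw,hj,hs,hw,js,jw
∂2: piv[adf,adh,adj,ads,adw,afh,afj,afs,afw,ahj,ahw,ajs,ajw,dhs] rk=14  ker:dfh,dfj,dfs,dfw,dhj,dhw,djs,djw,fhj,fhs,fhw,fjs,fjw,hjs,hjw
∂3: piv[adfj,adfs,adhj,adhw,adjs,adjw,afhj,afhw,afjs,afjw,ahjw,dfhj,dfhs,dfhw,dhjs] rk=15  ker:dfjs,dhjw,fhjs
rk∂_3=15

rank∂_3=15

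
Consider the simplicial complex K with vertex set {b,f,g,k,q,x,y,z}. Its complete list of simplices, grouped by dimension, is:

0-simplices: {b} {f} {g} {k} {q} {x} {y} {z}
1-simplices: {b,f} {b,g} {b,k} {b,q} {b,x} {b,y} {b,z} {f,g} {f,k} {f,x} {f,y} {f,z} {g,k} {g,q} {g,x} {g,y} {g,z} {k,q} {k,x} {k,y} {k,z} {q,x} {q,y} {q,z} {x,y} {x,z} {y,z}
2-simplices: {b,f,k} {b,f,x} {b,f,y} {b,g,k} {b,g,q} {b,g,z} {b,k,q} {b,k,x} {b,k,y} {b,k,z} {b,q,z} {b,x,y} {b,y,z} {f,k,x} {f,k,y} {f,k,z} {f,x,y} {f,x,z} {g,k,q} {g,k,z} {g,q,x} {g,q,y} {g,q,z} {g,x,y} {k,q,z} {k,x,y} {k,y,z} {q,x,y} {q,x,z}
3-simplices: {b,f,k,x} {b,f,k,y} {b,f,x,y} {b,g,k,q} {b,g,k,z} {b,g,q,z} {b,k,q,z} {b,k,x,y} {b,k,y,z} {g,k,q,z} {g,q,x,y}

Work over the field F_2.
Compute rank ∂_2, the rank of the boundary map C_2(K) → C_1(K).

n_0=8 n_1=27 n_2=29 n_3=11  [Z2]
∂1: piv[bf,bg,bk,bq,bx,by,bz] rk=7  ker:fg,fk,fx,fy,fz,gk,gq,gx,gy,gz,kq,kx,ky,kz,qx,qy,qz,xy,xz,yz
∂2: piv[bfk,bfx,bfy,bgk,bgq,bgz,bkq,bkx,bky,bkz,bqz,bxy,byz,fkz,fxz,gqx,gqy,gxy,qxz] rk=19  ker:fkx,fky,fxy,gkq,gkz,gqz,kqz,kxy,kyz,qxy
∂3: piv[bfkx,bfky,bfxy,bgkq,bgkz,bgqz,bkqz,bkxy,bkyz,gqxy] rk=10  ker:gkqz
rk∂_2=19

rank∂_2=19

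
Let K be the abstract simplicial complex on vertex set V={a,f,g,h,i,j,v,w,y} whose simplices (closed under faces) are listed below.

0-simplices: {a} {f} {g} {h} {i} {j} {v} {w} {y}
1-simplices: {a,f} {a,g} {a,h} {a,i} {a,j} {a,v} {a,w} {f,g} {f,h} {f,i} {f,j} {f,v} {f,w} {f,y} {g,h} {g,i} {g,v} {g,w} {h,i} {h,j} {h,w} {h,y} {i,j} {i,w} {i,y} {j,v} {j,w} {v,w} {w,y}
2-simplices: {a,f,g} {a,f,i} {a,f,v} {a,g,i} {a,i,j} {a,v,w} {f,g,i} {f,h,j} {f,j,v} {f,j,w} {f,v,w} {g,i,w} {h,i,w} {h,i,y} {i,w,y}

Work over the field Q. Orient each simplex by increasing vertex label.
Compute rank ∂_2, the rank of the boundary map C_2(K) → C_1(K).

rank∂_2=14

n_0=9 n_1=29 n_2=15  [Q]
∂1: piv[af,ag,ah,ai,aj,av,aw,fy] rk=8  ker:fg,fh,fi,fj,fv,fw,gh,gi,gv,gw,hi,hj,hw,hy,ij,iw,iy,jv,jw,vw,wy
∂2: piv[afg,afi,afv,agi,aij,avw,fhj,fjv,fjw,fvw,giw,hiw,hiy,iwy] rk=14  ker:fgi
rk∂_2=14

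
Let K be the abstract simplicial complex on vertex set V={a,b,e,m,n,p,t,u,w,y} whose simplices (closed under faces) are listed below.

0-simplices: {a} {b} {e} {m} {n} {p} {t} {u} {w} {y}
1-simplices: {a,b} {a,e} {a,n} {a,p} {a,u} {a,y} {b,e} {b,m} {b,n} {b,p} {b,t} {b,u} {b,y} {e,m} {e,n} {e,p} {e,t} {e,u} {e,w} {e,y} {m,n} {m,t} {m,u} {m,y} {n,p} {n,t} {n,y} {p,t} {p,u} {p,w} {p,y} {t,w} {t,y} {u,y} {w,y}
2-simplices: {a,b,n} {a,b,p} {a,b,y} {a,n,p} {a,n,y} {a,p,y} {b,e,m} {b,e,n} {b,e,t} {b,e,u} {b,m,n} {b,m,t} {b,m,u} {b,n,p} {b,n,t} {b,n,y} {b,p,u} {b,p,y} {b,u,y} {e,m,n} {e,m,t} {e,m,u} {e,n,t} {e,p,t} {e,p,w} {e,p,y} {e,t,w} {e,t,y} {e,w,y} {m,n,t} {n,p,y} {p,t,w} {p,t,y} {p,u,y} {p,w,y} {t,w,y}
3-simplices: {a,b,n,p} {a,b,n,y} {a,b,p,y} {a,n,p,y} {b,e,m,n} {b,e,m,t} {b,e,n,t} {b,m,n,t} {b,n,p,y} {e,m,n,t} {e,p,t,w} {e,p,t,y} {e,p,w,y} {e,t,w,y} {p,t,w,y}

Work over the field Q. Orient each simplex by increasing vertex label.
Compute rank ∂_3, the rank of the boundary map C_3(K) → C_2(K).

rank∂_3=12

n_0=10 n_1=35 n_2=36 n_3=15  [Q]
∂1: piv[ab,ae,an,ap,au,ay,bm,bt,ew] rk=9  ker:be,bn,bp,bu,by,em,en,ep,et,eu,ey,mn,mt,mu,my,np,nt,ny,pt,pu,pw,py,tw,ty,uy,wy
∂2: piv[abn,abp,aby,anp,any,apy,bem,ben,bet,beu,bmn,bmt,bmu,bnt,bpu,buy,ept,epw,epy,etw,ety,ewy] rk=22  ker:bnp,bny,bpy,emn,emt,emu,ent,mnt,npy,ptw,pty,puy,pwy,twy
∂3: piv[abnp,abny,abpy,anpy,bemn,bemt,bent,bmnt,eptw,epty,epwy,etwy] rk=12  ker:bnpy,emnt,ptwy
rk∂_3=12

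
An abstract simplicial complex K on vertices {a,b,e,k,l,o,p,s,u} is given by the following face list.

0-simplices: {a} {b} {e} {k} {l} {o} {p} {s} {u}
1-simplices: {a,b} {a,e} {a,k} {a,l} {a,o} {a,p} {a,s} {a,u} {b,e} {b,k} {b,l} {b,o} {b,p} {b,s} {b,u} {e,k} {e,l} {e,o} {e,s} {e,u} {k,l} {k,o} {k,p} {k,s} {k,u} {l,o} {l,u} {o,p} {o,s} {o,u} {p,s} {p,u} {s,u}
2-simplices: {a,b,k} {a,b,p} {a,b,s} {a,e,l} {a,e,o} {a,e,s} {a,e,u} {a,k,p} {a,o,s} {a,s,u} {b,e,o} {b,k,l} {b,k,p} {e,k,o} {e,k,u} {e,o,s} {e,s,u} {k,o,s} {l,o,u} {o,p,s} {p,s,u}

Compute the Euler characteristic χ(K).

n_0=9 n_1=33 n_2=21
χ=+9−33+21=-3

χ(K)=-3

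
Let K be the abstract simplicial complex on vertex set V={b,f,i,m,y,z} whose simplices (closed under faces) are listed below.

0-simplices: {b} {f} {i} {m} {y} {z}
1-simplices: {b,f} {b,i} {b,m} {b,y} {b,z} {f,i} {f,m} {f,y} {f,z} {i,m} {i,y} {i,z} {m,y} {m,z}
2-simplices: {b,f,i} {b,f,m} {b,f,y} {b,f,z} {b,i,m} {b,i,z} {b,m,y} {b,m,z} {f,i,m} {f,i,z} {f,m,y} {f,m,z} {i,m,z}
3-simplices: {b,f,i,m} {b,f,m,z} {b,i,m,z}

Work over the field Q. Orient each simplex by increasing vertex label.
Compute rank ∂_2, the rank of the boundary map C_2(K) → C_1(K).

n_0=6 n_1=14 n_2=13 n_3=3  [Q]
∂1: piv[bf,bi,bm,by,bz] rk=5  ker:fi,fm,fy,fz,im,iy,iz,my,mz
∂2: piv[bfi,bfm,bfy,bfz,bim,biz,bmy,bmz] rk=8  ker:fim,fiz,fmy,fmz,imz
∂3: piv[bfim,bfmz,bimz] rk=3
rk∂_2=8

rank∂_2=8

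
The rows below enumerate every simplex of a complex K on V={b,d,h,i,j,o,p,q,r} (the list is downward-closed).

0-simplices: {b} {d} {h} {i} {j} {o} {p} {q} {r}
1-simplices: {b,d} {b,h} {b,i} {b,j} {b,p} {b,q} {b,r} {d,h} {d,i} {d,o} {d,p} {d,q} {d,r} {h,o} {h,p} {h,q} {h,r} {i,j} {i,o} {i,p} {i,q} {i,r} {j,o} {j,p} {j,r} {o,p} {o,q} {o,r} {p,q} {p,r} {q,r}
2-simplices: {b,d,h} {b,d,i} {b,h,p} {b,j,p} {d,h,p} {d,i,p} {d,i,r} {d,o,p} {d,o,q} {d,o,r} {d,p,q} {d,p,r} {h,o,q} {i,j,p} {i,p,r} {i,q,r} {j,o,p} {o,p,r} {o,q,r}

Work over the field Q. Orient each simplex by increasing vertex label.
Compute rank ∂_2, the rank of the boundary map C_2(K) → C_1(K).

n_0=9 n_1=31 n_2=19  [Q]
∂1: piv[bd,bh,bi,bj,bp,bq,br,do] rk=8  ker:dh,di,dp,dq,dr,ho,hp,hq,hr,ij,io,ip,iq,ir,jo,jp,jr,op,oq,or,pq,pr,qr
∂2: piv[bdh,bdi,bhp,bjp,dhp,dip,dir,dop,doq,dor,dpq,dpr,hoq,ijp,iqr,jop,oqr] rk=17  ker:ipr,opr
rk∂_2=17

rank∂_2=17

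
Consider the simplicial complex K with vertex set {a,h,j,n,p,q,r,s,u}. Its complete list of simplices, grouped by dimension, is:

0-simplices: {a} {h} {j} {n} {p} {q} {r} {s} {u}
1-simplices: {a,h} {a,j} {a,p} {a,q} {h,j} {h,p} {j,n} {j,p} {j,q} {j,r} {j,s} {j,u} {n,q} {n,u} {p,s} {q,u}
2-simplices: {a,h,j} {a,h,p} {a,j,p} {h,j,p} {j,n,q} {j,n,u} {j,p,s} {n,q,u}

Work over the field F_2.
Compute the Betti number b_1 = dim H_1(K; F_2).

n_0=9 n_1=16 n_2=8  [Z2]
∂1: piv[ah,aj,ap,aq,jn,jr,js,ju] rk=8  ker:hj,hp,jp,jq,nq,nu,ps,qu
∂2: piv[ahj,ahp,ajp,jnq,jnu,jps,nqu] rk=7  ker:hjp
b_1=(16−8)−7=1

b_1=1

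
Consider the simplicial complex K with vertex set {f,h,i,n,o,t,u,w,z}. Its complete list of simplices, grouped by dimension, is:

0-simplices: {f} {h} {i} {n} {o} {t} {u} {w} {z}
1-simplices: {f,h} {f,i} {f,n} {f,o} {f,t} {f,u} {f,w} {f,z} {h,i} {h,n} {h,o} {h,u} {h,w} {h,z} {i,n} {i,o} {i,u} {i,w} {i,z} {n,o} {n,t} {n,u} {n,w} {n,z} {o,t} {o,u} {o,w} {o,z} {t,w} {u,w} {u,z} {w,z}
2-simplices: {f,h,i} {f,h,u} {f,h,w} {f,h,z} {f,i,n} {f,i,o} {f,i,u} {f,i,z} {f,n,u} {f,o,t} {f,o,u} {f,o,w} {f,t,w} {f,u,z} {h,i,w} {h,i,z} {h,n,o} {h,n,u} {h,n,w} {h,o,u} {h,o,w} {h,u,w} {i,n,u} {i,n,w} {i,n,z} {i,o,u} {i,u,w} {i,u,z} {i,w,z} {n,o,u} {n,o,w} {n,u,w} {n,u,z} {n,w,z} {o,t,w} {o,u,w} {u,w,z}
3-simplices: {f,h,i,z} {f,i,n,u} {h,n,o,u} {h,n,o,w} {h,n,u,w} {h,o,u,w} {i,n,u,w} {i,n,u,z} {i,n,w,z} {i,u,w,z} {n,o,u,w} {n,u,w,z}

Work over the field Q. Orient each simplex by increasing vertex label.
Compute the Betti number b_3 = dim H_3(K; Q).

b_3=2

n_0=9 n_1=32 n_2=37 n_3=12  [Q]
∂1: piv[fh,fi,fn,fo,ft,fu,fw,fz] rk=8  ker:hi,hn,ho,hu,hw,hz,in,io,iu,iw,iz,no,nt,nu,nw,nz,ot,ou,ow,oz,tw,uw,uz,wz
∂2: piv[fhi,fhu,fhw,fhz,fin,fio,fiu,fiz,fnu,fot,fou,fow,ftw,fuz,hiw,hno,hnu,hnw,hou,huw,inz,iwz] rk=22  ker:hiz,how,inu,inw,iou,iuw,iuz,nou,now,nuw,nuz,nwz,otw,ouw,uwz
∂3: piv[fhiz,finu,hnou,hnow,hnuw,houw,inuw,inuz,inwz,iuwz] rk=10  ker:nouw,nuwz
b_3=(12−10)−0=2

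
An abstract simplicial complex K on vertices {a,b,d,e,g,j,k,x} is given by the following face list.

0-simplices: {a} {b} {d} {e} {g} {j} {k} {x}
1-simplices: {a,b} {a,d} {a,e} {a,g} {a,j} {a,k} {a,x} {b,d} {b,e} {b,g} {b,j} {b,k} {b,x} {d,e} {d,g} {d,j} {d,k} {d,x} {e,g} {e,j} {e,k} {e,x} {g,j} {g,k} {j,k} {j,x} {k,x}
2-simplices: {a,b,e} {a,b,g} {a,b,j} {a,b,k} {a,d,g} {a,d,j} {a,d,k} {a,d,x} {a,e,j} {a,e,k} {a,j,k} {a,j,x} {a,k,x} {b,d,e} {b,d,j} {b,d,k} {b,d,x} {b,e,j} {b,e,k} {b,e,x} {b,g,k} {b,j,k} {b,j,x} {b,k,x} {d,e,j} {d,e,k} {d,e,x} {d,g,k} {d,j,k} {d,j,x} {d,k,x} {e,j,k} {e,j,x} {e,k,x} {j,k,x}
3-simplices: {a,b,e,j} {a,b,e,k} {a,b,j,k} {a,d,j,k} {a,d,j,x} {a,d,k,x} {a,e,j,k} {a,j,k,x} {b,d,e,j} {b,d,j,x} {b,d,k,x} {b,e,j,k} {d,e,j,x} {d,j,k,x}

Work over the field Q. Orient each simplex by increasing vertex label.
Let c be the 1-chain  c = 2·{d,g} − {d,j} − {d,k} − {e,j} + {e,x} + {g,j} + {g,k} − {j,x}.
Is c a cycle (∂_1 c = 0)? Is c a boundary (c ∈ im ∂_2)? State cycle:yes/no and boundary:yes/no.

n_0=8 n_1=27 n_2=35 n_3=14  [Q]
∂1: piv[ab,ad,ae,ag,aj,ak,ax] rk=7  ker:bd,be,bg,bj,bk,bx,de,dg,dj,dk,dx,eg,ej,ek,ex,gj,gk,jk,jx,kx
∂2: piv[abe,abg,abj,abk,adg,adj,adk,adx,aej,aek,ajk,ajx,akx,bde,bdj,bdx,bex,bgk] rk=18  ker:bdk,bej,bek,bjk,bjx,bkx,dej,dek,dex,dgk,djk,djx,dkx,ejk,ejx,ekx,jkx
∂3: piv[abej,abek,abjk,adjk,adjx,adkx,aejk,ajkx,bdej,bdjx,bdkx,dejx] rk=12  ker:bejk,djkx
∂1c = 0
c vs im∂2: residual ≠ 0 ⇒ not boundary

cycle:yes boundary:no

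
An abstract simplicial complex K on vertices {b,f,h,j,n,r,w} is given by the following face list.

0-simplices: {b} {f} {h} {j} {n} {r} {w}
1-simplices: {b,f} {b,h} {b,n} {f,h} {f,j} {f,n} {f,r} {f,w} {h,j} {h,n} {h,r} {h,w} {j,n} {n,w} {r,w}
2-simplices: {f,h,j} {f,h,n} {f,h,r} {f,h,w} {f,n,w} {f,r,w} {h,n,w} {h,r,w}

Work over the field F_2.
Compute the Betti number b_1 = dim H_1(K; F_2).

b_1=3

n_0=7 n_1=15 n_2=8  [Z2]
∂1: piv[bf,bh,bn,fj,fr,fw] rk=6  ker:fh,fn,hj,hn,hr,hw,jn,nw,rw
∂2: piv[fhj,fhn,fhr,fhw,fnw,frw] rk=6  ker:hnw,hrw
b_1=(15−6)−6=3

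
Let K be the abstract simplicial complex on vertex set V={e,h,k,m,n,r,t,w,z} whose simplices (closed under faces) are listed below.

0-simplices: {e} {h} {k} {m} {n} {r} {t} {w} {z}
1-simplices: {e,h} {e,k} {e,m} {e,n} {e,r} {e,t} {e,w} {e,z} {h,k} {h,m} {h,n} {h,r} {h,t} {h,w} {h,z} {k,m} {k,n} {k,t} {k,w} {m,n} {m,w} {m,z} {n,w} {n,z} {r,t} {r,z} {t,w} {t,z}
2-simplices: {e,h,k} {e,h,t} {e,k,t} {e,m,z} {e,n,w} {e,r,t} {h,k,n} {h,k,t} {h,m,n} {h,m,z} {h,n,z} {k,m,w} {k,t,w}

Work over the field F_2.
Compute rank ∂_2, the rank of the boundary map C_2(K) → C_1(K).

n_0=9 n_1=28 n_2=13  [Z2]
∂1: piv[eh,ek,em,en,er,et,ew,ez] rk=8  ker:hk,hm,hn,hr,ht,hw,hz,km,kn,kt,kw,mn,mw,mz,nw,nz,rt,rz,tw,tz
∂2: piv[ehk,eht,ekt,emz,enw,ert,hkn,hmn,hmz,hnz,kmw,ktw] rk=12  ker:hkt
rk∂_2=12

rank∂_2=12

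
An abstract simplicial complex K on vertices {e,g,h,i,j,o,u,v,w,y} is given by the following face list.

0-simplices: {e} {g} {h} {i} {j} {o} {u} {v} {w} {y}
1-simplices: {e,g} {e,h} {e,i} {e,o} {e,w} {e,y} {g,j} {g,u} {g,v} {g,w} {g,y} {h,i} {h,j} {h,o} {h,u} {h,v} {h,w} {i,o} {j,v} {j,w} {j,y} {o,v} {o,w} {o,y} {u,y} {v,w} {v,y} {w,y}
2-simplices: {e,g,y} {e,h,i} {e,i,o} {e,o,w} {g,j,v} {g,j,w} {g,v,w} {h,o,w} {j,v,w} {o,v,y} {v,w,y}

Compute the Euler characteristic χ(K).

n_0=10 n_1=28 n_2=11
χ=+10−28+11=-7

χ(K)=-7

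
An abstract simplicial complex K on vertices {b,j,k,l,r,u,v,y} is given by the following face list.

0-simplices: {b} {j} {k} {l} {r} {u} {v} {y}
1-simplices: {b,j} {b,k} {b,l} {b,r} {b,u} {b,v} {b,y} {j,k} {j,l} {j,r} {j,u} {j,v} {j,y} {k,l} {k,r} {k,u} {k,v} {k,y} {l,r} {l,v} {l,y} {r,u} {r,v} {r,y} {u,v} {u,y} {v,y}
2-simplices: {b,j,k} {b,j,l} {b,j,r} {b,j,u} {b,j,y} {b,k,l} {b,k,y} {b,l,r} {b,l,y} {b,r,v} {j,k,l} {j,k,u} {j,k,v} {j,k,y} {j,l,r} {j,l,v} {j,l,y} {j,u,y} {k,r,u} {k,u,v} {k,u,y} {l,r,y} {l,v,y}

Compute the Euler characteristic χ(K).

n_0=8 n_1=27 n_2=23
χ=+8−27+23=4

χ(K)=4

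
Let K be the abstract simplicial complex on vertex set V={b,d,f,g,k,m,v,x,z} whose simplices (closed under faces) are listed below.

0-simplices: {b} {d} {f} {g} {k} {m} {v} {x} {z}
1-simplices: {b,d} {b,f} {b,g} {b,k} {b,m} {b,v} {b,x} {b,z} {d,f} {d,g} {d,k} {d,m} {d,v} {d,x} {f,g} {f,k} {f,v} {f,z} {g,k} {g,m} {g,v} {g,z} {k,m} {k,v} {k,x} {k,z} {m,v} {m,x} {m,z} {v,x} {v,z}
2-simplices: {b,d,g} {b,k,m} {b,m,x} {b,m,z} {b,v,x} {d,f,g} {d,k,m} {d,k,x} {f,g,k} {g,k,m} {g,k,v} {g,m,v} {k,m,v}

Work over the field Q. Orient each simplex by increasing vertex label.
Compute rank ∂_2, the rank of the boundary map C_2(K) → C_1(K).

n_0=9 n_1=31 n_2=13  [Q]
∂1: piv[bd,bf,bg,bk,bm,bv,bx,bz] rk=8  ker:df,dg,dk,dm,dv,dx,fg,fk,fv,fz,gk,gm,gv,gz,km,kv,kx,kz,mv,mx,mz,vx,vz
∂2: piv[bdg,bkm,bmx,bmz,bvx,dfg,dkm,dkx,fgk,gkm,gkv,gmv] rk=12  ker:kmv
rk∂_2=12

rank∂_2=12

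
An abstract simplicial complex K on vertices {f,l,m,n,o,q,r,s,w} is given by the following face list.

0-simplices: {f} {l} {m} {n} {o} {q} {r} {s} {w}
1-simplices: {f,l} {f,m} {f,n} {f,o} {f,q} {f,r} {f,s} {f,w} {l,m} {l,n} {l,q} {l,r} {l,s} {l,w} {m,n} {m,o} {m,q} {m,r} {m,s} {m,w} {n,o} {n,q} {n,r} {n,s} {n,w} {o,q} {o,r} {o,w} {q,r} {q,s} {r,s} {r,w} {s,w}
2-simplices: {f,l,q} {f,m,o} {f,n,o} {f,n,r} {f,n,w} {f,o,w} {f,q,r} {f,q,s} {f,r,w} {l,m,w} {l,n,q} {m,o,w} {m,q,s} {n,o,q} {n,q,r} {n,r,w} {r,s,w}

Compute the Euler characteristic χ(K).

n_0=9 n_1=33 n_2=17
χ=+9−33+17=-7

χ(K)=-7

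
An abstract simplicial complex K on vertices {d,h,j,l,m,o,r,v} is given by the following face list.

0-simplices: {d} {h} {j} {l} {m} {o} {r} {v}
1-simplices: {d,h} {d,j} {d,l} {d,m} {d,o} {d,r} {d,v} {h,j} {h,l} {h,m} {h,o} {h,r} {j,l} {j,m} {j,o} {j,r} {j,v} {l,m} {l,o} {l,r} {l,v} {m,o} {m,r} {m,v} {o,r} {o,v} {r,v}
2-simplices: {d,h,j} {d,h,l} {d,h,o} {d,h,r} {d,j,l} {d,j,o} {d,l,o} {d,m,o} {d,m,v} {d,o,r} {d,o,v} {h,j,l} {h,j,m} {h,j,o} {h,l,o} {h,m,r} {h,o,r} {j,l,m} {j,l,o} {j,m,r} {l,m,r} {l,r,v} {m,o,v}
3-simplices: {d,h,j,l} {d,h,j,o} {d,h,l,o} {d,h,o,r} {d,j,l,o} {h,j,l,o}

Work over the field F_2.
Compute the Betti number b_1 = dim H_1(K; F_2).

n_0=8 n_1=27 n_2=23 n_3=6  [Z2]
∂1: piv[dh,dj,dl,dm,do,dr,dv] rk=7  ker:hj,hl,hm,ho,hr,jl,jm,jo,jr,jv,lm,lo,lr,lv,mo,mr,mv,or,ov,rv
∂2: piv[dhj,dhl,dho,dhr,djl,djo,dlo,dmo,dmv,dor,dov,hjm,hmr,jlm,jmr,lmr,lrv] rk=17  ker:hjl,hjo,hlo,hor,jlo,mov
∂3: piv[dhjl,dhjo,dhlo,dhor,djlo] rk=5  ker:hjlo
b_1=(27−7)−17=3

b_1=3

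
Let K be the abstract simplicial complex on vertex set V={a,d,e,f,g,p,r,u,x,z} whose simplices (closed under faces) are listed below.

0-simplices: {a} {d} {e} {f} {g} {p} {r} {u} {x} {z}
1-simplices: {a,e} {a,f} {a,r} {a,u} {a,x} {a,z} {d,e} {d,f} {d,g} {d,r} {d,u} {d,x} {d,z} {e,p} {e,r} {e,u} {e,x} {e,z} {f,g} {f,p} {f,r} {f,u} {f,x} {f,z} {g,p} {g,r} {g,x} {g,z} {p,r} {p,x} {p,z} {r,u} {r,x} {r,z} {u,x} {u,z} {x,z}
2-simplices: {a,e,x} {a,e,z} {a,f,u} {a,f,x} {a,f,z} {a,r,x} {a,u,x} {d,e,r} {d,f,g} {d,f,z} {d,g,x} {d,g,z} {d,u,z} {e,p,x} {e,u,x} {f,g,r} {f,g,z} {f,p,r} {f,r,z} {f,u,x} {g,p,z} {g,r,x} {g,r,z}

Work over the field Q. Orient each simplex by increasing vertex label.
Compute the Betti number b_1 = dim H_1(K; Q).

n_0=10 n_1=37 n_2=23  [Q]
∂1: piv[ae,af,ar,au,ax,az,de,dg,ep] rk=9  ker:df,dr,du,dx,dz,er,eu,ex,ez,fg,fp,fr,fu,fx,fz,gp,gr,gx,gz,pr,px,pz,ru,rx,rz,ux,uz,xz
∂2: piv[aex,aez,afu,afx,afz,arx,aux,der,dfg,dfz,dgx,dgz,duz,epx,eux,fgr,fpr,frz,gpz,grx] rk=20  ker:fgz,fux,grz
b_1=(37−9)−20=8

b_1=8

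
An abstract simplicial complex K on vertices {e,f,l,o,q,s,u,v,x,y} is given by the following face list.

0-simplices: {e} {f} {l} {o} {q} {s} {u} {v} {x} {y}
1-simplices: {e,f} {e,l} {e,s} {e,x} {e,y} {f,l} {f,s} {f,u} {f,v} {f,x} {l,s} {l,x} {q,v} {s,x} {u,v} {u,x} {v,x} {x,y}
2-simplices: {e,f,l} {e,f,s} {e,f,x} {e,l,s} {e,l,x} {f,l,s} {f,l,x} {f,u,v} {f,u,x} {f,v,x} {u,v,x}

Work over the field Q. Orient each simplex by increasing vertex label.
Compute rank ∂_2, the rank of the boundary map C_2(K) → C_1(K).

rank∂_2=8

n_0=10 n_1=18 n_2=11  [Q]
∂1: piv[ef,el,es,ex,ey,fu,fv,qv] rk=8  ker:fl,fs,fx,ls,lx,sx,uv,ux,vx,xy
∂2: piv[efl,efs,efx,els,elx,fuv,fux,fvx] rk=8  ker:fls,flx,uvx
rk∂_2=8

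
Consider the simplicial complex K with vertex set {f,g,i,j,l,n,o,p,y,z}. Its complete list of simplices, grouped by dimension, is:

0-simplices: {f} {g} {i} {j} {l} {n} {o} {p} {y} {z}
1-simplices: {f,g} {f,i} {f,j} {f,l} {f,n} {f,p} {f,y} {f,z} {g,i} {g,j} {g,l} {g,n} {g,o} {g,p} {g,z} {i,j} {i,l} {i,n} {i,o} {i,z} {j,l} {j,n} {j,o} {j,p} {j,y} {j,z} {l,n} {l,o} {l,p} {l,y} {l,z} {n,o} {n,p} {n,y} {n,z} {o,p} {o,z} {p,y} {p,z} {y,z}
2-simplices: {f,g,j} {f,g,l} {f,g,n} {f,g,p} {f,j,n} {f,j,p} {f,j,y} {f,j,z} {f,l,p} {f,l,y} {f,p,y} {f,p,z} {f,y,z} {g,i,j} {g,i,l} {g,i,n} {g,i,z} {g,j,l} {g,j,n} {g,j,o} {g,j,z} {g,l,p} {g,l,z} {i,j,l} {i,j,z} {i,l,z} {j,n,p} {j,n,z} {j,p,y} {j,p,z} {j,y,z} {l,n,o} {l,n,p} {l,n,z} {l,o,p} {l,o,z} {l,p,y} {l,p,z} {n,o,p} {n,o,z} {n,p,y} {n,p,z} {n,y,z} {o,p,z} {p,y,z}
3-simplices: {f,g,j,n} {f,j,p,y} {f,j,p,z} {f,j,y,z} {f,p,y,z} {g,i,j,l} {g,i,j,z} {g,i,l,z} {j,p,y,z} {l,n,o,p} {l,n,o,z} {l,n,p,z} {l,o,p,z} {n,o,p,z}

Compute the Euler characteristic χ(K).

χ(K)=1

n_0=10 n_1=40 n_2=45 n_3=14
χ=+10−40+45−14=1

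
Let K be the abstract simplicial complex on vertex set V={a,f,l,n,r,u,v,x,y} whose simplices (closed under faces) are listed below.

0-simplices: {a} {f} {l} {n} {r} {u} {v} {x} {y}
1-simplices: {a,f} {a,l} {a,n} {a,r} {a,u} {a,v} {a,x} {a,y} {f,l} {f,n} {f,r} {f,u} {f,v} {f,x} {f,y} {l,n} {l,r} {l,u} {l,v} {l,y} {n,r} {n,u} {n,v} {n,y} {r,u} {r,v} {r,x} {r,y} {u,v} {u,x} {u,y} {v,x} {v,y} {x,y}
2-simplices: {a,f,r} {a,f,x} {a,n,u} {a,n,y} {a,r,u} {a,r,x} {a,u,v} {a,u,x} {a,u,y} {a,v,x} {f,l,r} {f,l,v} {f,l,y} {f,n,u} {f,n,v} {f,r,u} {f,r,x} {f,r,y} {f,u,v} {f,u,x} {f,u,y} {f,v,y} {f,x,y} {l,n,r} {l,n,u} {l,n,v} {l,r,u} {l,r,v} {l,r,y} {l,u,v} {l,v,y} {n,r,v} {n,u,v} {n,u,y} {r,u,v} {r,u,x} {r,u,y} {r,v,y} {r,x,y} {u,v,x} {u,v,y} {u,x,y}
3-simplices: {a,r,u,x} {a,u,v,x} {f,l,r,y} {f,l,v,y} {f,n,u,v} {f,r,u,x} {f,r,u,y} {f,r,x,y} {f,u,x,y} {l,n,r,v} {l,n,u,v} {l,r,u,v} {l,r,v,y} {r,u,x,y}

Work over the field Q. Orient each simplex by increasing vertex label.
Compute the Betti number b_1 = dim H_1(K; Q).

b_1=1

n_0=9 n_1=34 n_2=42 n_3=14  [Q]
∂1: piv[af,al,an,ar,au,av,ax,ay] rk=8  ker:fl,fn,fr,fu,fv,fx,fy,ln,lr,lu,lv,ly,nr,nu,nv,ny,ru,rv,rx,ry,uv,ux,uy,vx,vy,xy
∂2: piv[afr,afx,anu,any,aru,arx,auv,aux,auy,avx,flr,flv,fly,fnu,fnv,fru,fry,fuv,fuy,fvy,fxy,lnr,lnu,lnv,lrv] rk=25  ker:frx,fux,lru,lry,luv,lvy,nrv,nuv,nuy,ruv,rux,ruy,rvy,rxy,uvx,uvy,uxy
∂3: piv[arux,auvx,flry,flvy,fnuv,frux,fruy,frxy,fuxy,lnrv,lnuv,lruv,lrvy] rk=13  ker:ruxy
b_1=(34−8)−25=1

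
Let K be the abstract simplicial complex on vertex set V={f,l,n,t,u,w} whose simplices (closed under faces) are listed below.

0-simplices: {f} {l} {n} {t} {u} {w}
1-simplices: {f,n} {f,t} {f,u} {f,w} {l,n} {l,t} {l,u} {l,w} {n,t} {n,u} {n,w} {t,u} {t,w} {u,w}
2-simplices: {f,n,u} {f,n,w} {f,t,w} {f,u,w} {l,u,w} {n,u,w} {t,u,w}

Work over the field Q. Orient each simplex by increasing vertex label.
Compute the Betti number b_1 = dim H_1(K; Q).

n_0=6 n_1=14 n_2=7  [Q]
∂1: piv[fn,ft,fu,fw,ln] rk=5  ker:lt,lu,lw,nt,nu,nw,tu,tw,uw
∂2: piv[fnu,fnw,ftw,fuw,luw,tuw] rk=6  ker:nuw
b_1=(14−5)−6=3

b_1=3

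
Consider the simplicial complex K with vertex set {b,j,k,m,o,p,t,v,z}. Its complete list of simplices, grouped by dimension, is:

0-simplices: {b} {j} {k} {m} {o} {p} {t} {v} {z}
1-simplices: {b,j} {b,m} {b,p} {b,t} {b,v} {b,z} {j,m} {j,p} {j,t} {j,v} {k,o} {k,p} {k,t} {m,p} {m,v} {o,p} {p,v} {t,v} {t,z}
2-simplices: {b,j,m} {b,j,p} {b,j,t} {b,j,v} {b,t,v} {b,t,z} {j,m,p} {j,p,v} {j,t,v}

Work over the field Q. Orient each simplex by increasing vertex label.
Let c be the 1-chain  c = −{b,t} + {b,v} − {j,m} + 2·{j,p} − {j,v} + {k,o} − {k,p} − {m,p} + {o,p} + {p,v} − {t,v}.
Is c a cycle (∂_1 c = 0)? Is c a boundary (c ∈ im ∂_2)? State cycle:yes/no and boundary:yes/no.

cycle:yes boundary:no

n_0=9 n_1=19 n_2=9  [Q]
∂1: piv[bj,bm,bp,bt,bv,bz,ko,kp] rk=8  ker:jm,jp,jt,jv,kt,mp,mv,op,pv,tv,tz
∂2: piv[bjm,bjp,bjt,bjv,btv,btz,jmp,jpv] rk=8  ker:jtv
∂1c = 0
c vs im∂2: residual ≠ 0 ⇒ not boundary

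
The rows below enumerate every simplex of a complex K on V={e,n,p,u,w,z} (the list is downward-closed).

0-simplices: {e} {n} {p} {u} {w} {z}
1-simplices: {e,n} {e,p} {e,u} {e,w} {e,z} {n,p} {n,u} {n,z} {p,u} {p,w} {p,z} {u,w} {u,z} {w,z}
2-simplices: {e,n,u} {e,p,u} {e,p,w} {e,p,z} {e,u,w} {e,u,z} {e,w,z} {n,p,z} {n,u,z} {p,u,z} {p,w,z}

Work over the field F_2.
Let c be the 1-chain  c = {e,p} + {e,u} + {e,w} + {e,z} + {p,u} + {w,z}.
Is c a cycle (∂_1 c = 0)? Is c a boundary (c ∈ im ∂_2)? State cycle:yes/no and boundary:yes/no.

cycle:yes boundary:yes

n_0=6 n_1=14 n_2=11  [Z2]
∂1: piv[en,ep,eu,ew,ez] rk=5  ker:np,nu,nz,pu,pw,pz,uw,uz,wz
∂2: piv[enu,epu,epw,epz,euw,euz,ewz,npz,nuz] rk=9  ker:puz,pwz
∂1c = 0
c vs im∂2: reduces to 0 ⇒ boundary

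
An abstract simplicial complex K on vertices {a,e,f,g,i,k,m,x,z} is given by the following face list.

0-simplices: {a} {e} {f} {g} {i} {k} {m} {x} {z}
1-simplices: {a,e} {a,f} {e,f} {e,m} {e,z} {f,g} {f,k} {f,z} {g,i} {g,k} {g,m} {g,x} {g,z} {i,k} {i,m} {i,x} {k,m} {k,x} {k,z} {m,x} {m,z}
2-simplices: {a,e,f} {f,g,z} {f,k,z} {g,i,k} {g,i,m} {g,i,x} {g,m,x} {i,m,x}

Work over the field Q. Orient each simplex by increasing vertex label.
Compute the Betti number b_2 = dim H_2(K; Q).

n_0=9 n_1=21 n_2=8  [Q]
∂1: piv[ae,af,em,ez,fg,fk,gi,gx] rk=8  ker:ef,fz,gk,gm,gz,ik,im,ix,km,kx,kz,mx,mz
∂2: piv[aef,fgz,fkz,gik,gim,gix,gmx] rk=7  ker:imx
b_2=(8−7)−0=1

b_2=1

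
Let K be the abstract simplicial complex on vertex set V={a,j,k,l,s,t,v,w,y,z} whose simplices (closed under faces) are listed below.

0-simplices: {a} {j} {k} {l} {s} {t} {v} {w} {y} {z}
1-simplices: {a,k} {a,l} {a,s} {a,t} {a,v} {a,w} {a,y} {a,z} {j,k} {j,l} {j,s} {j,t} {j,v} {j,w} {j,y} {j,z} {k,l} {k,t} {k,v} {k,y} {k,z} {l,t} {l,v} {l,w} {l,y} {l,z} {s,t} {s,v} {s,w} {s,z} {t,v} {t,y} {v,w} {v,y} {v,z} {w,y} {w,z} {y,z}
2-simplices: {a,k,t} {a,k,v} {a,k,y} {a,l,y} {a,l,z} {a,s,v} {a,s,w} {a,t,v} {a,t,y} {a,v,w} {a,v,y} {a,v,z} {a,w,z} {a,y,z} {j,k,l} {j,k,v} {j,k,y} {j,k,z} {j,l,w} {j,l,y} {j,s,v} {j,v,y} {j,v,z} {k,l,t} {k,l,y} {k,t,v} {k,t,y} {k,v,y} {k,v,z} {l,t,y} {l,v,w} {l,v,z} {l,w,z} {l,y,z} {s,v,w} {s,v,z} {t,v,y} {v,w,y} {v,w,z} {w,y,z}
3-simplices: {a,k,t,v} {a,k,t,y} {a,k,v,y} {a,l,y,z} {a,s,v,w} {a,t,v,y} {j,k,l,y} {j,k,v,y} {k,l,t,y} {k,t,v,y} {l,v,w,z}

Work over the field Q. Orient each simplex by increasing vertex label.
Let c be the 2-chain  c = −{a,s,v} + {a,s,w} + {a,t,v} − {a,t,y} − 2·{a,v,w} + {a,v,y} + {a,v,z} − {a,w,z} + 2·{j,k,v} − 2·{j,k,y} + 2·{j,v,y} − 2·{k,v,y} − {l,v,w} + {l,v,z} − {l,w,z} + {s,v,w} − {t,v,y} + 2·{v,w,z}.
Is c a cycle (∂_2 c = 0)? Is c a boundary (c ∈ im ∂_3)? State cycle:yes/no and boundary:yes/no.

cycle:yes boundary:no

n_0=10 n_1=38 n_2=40 n_3=11  [Q]
∂1: piv[ak,al,as,at,av,aw,ay,az,jk] rk=9  ker:jl,js,jt,jv,jw,jy,jz,kl,kt,kv,ky,kz,lt,lv,lw,ly,lz,st,sv,sw,sz,tv,ty,vw,vy,vz,wy,wz,yz
∂2: piv[akt,akv,aky,aly,alz,asv,asw,atv,aty,avw,avy,avz,awz,ayz,jkl,jkv,jky,jkz,jlw,jly,jsv,jvz,klt,lvw,lvz,svz,vwy] rk=27  ker:jvy,kly,ktv,kty,kvy,kvz,lty,lwz,lyz,svw,tvy,vwz,wyz
∂3: piv[aktv,akty,akvy,alyz,asvw,atvy,jkly,jkvy,klty,lvwz] rk=10  ker:ktvy
∂2c = 0
c vs im∂3: residual ≠ 0 ⇒ not boundary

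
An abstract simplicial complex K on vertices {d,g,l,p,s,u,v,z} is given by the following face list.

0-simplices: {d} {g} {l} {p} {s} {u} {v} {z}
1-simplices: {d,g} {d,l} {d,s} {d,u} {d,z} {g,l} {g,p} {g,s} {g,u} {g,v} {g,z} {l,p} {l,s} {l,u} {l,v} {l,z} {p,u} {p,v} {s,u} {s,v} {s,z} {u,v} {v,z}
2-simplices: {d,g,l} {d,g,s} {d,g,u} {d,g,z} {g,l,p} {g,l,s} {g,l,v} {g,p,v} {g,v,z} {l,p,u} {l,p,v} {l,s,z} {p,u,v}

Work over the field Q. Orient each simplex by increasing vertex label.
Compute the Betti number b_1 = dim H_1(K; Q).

b_1=4

n_0=8 n_1=23 n_2=13  [Q]
∂1: piv[dg,dl,ds,du,dz,gp,gv] rk=7  ker:gl,gs,gu,gz,lp,ls,lu,lv,lz,pu,pv,su,sv,sz,uv,vz
∂2: piv[dgl,dgs,dgu,dgz,glp,gls,glv,gpv,gvz,lpu,lsz,puv] rk=12  ker:lpv
b_1=(23−7)−12=4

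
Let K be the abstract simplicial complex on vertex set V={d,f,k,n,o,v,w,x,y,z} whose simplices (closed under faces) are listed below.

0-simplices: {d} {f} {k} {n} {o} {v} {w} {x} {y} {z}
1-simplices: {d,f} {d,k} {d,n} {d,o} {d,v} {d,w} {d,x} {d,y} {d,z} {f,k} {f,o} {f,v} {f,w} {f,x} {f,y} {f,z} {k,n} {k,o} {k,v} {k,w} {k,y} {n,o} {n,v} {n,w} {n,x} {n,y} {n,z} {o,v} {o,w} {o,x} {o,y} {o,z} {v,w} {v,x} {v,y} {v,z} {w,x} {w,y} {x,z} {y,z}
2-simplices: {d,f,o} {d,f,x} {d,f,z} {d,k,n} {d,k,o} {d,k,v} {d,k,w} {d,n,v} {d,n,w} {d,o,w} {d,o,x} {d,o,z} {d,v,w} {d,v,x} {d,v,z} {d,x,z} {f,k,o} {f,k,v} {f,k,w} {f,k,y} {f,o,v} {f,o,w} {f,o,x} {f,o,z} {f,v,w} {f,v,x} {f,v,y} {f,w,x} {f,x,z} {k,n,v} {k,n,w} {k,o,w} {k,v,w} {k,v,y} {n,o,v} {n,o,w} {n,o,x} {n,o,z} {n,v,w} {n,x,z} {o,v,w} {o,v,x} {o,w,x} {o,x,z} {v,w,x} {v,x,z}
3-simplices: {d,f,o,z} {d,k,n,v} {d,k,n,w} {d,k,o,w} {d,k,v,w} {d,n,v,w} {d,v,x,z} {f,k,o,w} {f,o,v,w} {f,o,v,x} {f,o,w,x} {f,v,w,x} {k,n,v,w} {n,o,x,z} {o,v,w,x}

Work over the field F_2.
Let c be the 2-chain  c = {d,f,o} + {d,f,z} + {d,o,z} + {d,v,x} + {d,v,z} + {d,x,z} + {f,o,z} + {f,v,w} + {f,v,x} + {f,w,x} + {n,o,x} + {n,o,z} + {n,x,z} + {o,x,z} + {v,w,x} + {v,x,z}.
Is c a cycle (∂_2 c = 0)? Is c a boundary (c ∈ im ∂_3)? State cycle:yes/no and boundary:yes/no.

cycle:yes boundary:yes

n_0=10 n_1=40 n_2=46 n_3=15  [Z2]
∂1: piv[df,dk,dn,do,dv,dw,dx,dy,dz] rk=9  ker:fk,fo,fv,fw,fx,fy,fz,kn,ko,kv,kw,ky,no,nv,nw,nx,ny,nz,ov,ow,ox,oy,oz,vw,vx,vy,vz,wx,wy,xz,yz
∂2: piv[dfo,dfx,dfz,dkn,dko,dkv,dkw,dnv,dnw,dow,dox,doz,dvw,dvx,dvz,dxz,fko,fkv,fkw,fky,fov,fvy,fwx,nov,nox,noz] rk=26  ker:fow,fox,foz,fvw,fvx,fxz,knv,knw,kow,kvw,kvy,now,nvw,nxz,ovw,ovx,owx,oxz,vwx,vxz
∂3: piv[dfoz,dknv,dknw,dkow,dkvw,dnvw,dvxz,fkow,fovw,fovx,fowx,fvwx,noxz] rk=13  ker:knvw,ovwx
∂2c = 0
c vs im∂3: reduces to 0 ⇒ boundary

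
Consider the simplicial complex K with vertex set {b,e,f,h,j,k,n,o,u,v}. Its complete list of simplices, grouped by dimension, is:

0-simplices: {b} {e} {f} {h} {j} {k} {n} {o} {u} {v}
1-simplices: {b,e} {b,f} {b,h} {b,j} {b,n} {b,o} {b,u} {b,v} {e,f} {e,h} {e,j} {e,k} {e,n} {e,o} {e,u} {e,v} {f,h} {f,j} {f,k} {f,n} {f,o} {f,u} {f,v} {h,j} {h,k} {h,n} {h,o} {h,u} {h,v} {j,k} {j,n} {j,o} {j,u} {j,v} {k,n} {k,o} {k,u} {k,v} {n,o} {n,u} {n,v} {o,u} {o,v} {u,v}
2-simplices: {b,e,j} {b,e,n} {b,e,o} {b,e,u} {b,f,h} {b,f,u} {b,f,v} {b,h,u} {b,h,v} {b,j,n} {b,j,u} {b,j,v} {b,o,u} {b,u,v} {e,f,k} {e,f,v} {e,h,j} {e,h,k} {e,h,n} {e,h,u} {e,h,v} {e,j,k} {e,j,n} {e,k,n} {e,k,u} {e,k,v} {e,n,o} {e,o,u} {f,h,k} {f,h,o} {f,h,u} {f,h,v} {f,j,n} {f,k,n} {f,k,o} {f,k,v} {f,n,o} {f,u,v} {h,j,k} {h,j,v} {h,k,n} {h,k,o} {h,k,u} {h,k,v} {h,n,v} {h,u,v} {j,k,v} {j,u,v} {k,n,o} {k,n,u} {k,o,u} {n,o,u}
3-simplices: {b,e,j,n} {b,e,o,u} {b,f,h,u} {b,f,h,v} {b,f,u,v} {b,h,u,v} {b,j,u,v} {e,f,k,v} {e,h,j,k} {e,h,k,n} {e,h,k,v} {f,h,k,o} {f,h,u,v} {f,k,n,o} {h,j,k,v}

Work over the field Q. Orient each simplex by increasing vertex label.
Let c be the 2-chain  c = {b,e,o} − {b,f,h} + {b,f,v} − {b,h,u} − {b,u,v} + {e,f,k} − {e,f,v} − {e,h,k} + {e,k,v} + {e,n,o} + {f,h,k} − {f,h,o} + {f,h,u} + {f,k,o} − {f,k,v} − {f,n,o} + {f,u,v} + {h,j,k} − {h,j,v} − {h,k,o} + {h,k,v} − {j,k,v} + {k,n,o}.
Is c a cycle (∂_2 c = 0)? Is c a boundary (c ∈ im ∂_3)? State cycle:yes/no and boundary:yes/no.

cycle:no boundary:no

n_0=10 n_1=44 n_2=52 n_3=15  [Q]
∂1: piv[be,bf,bh,bj,bn,bo,bu,bv,ek] rk=9  ker:ef,eh,ej,en,eo,eu,ev,fh,fj,fk,fn,fo,fu,fv,hj,hk,hn,ho,hu,hv,jk,jn,jo,ju,jv,kn,ko,ku,kv,no,nu,nv,ou,ov,uv
∂2: piv[bej,ben,beo,beu,bfh,bfu,bfv,bhu,bhv,bjn,bju,bjv,bou,buv,efk,efv,ehj,ehk,ehn,ehu,ehv,ejk,ekn,eku,ekv,eno,fho,fjn,fkn,fko,fno,hnv,knu] rk=33  ker:ejn,eou,fhk,fhu,fhv,fkv,fuv,hjk,hjv,hkn,hko,hku,hkv,huv,jkv,juv,kno,kou,nou
∂3: piv[bejn,beou,bfhu,bfhv,bfuv,bhuv,bjuv,efkv,ehjk,ehkn,ehkv,fhko,fkno,hjkv] rk=14  ker:fhuv
∂2c = {b,e} − {b,o} − {e,h} + {e,k} + {e,n} − {f,n} + {f,o} − {h,k} + {k,n} − {k,o} + {n,o}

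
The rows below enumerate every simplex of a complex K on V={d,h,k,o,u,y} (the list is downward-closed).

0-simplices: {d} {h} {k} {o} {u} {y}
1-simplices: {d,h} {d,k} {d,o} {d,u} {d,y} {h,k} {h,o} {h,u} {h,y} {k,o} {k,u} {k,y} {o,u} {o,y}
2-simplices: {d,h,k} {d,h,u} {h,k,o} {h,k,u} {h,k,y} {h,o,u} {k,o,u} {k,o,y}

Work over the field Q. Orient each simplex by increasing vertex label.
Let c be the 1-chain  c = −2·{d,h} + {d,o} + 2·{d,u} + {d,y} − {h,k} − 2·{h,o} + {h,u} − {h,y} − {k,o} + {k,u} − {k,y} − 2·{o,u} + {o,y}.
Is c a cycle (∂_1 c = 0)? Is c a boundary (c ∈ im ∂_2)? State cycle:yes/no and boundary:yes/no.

n_0=6 n_1=14 n_2=8  [Q]
∂1: piv[dh,dk,do,du,dy] rk=5  ker:hk,ho,hu,hy,ko,ku,ky,ou,oy
∂2: piv[dhk,dhu,hko,hku,hky,hou,koy] rk=7  ker:kou
∂1c = −2·{d} + {h} − {o} + 2·{u}

cycle:no boundary:no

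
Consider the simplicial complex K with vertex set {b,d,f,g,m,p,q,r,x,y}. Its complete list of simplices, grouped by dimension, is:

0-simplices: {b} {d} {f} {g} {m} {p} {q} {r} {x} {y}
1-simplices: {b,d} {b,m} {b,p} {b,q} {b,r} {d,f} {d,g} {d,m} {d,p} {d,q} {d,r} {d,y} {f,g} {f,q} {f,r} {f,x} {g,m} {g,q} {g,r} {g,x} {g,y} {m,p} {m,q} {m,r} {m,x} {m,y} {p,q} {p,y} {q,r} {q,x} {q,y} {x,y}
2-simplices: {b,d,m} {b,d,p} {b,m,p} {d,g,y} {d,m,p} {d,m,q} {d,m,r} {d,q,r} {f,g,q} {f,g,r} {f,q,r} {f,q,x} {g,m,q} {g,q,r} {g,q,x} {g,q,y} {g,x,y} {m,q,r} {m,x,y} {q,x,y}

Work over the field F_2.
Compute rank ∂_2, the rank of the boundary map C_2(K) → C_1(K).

rank∂_2=16

n_0=10 n_1=32 n_2=20  [Z2]
∂1: piv[bd,bm,bp,bq,br,df,dg,dy,fx] rk=9  ker:dm,dp,dq,dr,fg,fq,fr,gm,gq,gr,gx,gy,mp,mq,mr,mx,my,pq,py,qr,qx,qy,xy
∂2: piv[bdm,bdp,bmp,dgy,dmq,dmr,dqr,fgq,fgr,fqr,fqx,gmq,gqx,gqy,gxy,mxy] rk=16  ker:dmp,gqr,mqr,qxy
rk∂_2=16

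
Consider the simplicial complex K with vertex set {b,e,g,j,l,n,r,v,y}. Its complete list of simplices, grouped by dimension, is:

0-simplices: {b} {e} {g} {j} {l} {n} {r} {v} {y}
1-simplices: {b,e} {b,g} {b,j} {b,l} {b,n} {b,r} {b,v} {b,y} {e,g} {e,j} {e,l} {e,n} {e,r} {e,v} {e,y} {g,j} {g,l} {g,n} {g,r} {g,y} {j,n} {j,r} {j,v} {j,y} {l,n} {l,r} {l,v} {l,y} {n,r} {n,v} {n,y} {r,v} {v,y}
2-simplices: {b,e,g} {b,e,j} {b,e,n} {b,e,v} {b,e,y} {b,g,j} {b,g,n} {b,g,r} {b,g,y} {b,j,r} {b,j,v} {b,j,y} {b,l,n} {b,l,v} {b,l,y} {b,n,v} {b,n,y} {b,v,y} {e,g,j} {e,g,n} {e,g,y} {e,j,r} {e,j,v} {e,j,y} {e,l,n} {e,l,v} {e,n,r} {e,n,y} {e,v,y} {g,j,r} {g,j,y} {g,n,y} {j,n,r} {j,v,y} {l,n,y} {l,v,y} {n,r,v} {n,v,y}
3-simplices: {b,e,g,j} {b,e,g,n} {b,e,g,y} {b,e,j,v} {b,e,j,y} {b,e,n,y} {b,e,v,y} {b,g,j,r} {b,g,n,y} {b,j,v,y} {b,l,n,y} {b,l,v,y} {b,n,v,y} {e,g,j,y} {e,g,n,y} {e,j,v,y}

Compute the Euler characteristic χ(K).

n_0=9 n_1=33 n_2=38 n_3=16
χ=+9−33+38−16=-2

χ(K)=-2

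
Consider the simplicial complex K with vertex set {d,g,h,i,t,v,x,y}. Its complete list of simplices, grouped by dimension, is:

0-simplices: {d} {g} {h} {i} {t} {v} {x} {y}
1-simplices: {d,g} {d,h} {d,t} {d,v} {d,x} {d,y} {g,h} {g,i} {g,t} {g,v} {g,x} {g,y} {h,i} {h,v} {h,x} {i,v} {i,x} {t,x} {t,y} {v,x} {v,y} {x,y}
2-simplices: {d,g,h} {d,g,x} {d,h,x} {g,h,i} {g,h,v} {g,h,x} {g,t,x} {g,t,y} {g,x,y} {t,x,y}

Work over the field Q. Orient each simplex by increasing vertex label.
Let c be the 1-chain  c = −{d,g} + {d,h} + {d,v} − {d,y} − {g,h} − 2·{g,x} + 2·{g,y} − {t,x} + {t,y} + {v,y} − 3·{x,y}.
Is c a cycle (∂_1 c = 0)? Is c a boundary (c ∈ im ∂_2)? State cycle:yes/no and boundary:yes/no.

n_0=8 n_1=22 n_2=10  [Q]
∂1: piv[dg,dh,dt,dv,dx,dy,gi] rk=7  ker:gh,gt,gv,gx,gy,hi,hv,hx,iv,ix,tx,ty,vx,vy,xy
∂2: piv[dgh,dgx,dhx,ghi,ghv,gtx,gty,gxy] rk=8  ker:ghx,txy
∂1c = 0
c vs im∂2: residual ≠ 0 ⇒ not boundary

cycle:yes boundary:no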